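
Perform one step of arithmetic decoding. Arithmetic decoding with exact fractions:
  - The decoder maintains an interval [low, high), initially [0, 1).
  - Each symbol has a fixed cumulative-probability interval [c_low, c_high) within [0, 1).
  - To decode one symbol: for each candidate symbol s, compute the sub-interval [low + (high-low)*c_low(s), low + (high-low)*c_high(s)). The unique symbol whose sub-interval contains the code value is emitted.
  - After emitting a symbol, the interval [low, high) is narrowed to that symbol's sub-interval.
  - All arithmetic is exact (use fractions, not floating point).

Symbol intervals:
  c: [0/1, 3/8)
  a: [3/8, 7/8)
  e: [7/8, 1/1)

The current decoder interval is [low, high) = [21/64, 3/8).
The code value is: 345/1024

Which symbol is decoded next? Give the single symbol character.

Answer: c

Derivation:
Interval width = high − low = 3/8 − 21/64 = 3/64
Scaled code = (code − low) / width = (345/1024 − 21/64) / 3/64 = 3/16
  c: [0/1, 3/8) ← scaled code falls here ✓
  a: [3/8, 7/8) 
  e: [7/8, 1/1) 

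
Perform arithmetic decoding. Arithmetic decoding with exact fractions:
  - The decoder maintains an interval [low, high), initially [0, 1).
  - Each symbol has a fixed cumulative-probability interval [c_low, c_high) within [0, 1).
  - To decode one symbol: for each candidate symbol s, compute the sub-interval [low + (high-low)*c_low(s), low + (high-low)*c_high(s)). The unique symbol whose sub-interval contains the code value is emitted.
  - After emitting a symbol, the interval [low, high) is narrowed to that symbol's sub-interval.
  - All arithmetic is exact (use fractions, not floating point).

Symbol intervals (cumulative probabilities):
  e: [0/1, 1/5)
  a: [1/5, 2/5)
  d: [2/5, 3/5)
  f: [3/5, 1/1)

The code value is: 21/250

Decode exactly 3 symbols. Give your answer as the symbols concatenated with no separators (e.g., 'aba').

Answer: ede

Derivation:
Step 1: interval [0/1, 1/1), width = 1/1 - 0/1 = 1/1
  'e': [0/1 + 1/1*0/1, 0/1 + 1/1*1/5) = [0/1, 1/5) <- contains code 21/250
  'a': [0/1 + 1/1*1/5, 0/1 + 1/1*2/5) = [1/5, 2/5)
  'd': [0/1 + 1/1*2/5, 0/1 + 1/1*3/5) = [2/5, 3/5)
  'f': [0/1 + 1/1*3/5, 0/1 + 1/1*1/1) = [3/5, 1/1)
  emit 'e', narrow to [0/1, 1/5)
Step 2: interval [0/1, 1/5), width = 1/5 - 0/1 = 1/5
  'e': [0/1 + 1/5*0/1, 0/1 + 1/5*1/5) = [0/1, 1/25)
  'a': [0/1 + 1/5*1/5, 0/1 + 1/5*2/5) = [1/25, 2/25)
  'd': [0/1 + 1/5*2/5, 0/1 + 1/5*3/5) = [2/25, 3/25) <- contains code 21/250
  'f': [0/1 + 1/5*3/5, 0/1 + 1/5*1/1) = [3/25, 1/5)
  emit 'd', narrow to [2/25, 3/25)
Step 3: interval [2/25, 3/25), width = 3/25 - 2/25 = 1/25
  'e': [2/25 + 1/25*0/1, 2/25 + 1/25*1/5) = [2/25, 11/125) <- contains code 21/250
  'a': [2/25 + 1/25*1/5, 2/25 + 1/25*2/5) = [11/125, 12/125)
  'd': [2/25 + 1/25*2/5, 2/25 + 1/25*3/5) = [12/125, 13/125)
  'f': [2/25 + 1/25*3/5, 2/25 + 1/25*1/1) = [13/125, 3/25)
  emit 'e', narrow to [2/25, 11/125)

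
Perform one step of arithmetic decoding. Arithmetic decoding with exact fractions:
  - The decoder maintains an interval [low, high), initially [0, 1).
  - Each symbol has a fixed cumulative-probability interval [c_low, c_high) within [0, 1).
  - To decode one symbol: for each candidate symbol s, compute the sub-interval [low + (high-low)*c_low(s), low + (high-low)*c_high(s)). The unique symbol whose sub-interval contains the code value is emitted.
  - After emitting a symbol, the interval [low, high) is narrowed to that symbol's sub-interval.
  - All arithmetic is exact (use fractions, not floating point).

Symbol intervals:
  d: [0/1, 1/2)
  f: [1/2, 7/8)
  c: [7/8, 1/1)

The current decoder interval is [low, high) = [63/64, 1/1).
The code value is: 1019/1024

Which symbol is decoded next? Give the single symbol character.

Interval width = high − low = 1/1 − 63/64 = 1/64
Scaled code = (code − low) / width = (1019/1024 − 63/64) / 1/64 = 11/16
  d: [0/1, 1/2) 
  f: [1/2, 7/8) ← scaled code falls here ✓
  c: [7/8, 1/1) 

Answer: f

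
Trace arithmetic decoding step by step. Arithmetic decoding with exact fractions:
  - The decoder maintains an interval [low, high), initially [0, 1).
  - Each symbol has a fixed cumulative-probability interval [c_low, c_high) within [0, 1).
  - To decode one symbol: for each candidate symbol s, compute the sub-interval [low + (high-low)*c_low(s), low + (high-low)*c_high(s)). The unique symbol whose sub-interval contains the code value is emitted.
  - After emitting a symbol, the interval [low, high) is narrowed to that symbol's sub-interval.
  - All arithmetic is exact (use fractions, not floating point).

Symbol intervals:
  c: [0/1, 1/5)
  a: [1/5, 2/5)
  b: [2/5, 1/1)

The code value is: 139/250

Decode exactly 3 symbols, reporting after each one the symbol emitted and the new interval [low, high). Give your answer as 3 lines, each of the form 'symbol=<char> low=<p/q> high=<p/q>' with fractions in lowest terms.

Answer: symbol=b low=2/5 high=1/1
symbol=a low=13/25 high=16/25
symbol=a low=68/125 high=71/125

Derivation:
Step 1: interval [0/1, 1/1), width = 1/1 - 0/1 = 1/1
  'c': [0/1 + 1/1*0/1, 0/1 + 1/1*1/5) = [0/1, 1/5)
  'a': [0/1 + 1/1*1/5, 0/1 + 1/1*2/5) = [1/5, 2/5)
  'b': [0/1 + 1/1*2/5, 0/1 + 1/1*1/1) = [2/5, 1/1) <- contains code 139/250
  emit 'b', narrow to [2/5, 1/1)
Step 2: interval [2/5, 1/1), width = 1/1 - 2/5 = 3/5
  'c': [2/5 + 3/5*0/1, 2/5 + 3/5*1/5) = [2/5, 13/25)
  'a': [2/5 + 3/5*1/5, 2/5 + 3/5*2/5) = [13/25, 16/25) <- contains code 139/250
  'b': [2/5 + 3/5*2/5, 2/5 + 3/5*1/1) = [16/25, 1/1)
  emit 'a', narrow to [13/25, 16/25)
Step 3: interval [13/25, 16/25), width = 16/25 - 13/25 = 3/25
  'c': [13/25 + 3/25*0/1, 13/25 + 3/25*1/5) = [13/25, 68/125)
  'a': [13/25 + 3/25*1/5, 13/25 + 3/25*2/5) = [68/125, 71/125) <- contains code 139/250
  'b': [13/25 + 3/25*2/5, 13/25 + 3/25*1/1) = [71/125, 16/25)
  emit 'a', narrow to [68/125, 71/125)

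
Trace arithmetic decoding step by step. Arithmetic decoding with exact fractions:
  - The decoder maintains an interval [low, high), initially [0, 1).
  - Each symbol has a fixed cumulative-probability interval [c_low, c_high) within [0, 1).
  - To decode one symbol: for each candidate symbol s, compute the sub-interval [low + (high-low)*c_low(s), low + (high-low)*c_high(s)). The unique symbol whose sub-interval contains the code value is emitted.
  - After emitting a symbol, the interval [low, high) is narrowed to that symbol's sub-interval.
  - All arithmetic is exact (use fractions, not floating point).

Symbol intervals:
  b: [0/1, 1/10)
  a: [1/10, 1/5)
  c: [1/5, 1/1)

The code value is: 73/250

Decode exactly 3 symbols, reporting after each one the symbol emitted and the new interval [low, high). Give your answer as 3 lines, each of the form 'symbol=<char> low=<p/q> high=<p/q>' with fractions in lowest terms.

Answer: symbol=c low=1/5 high=1/1
symbol=a low=7/25 high=9/25
symbol=a low=36/125 high=37/125

Derivation:
Step 1: interval [0/1, 1/1), width = 1/1 - 0/1 = 1/1
  'b': [0/1 + 1/1*0/1, 0/1 + 1/1*1/10) = [0/1, 1/10)
  'a': [0/1 + 1/1*1/10, 0/1 + 1/1*1/5) = [1/10, 1/5)
  'c': [0/1 + 1/1*1/5, 0/1 + 1/1*1/1) = [1/5, 1/1) <- contains code 73/250
  emit 'c', narrow to [1/5, 1/1)
Step 2: interval [1/5, 1/1), width = 1/1 - 1/5 = 4/5
  'b': [1/5 + 4/5*0/1, 1/5 + 4/5*1/10) = [1/5, 7/25)
  'a': [1/5 + 4/5*1/10, 1/5 + 4/5*1/5) = [7/25, 9/25) <- contains code 73/250
  'c': [1/5 + 4/5*1/5, 1/5 + 4/5*1/1) = [9/25, 1/1)
  emit 'a', narrow to [7/25, 9/25)
Step 3: interval [7/25, 9/25), width = 9/25 - 7/25 = 2/25
  'b': [7/25 + 2/25*0/1, 7/25 + 2/25*1/10) = [7/25, 36/125)
  'a': [7/25 + 2/25*1/10, 7/25 + 2/25*1/5) = [36/125, 37/125) <- contains code 73/250
  'c': [7/25 + 2/25*1/5, 7/25 + 2/25*1/1) = [37/125, 9/25)
  emit 'a', narrow to [36/125, 37/125)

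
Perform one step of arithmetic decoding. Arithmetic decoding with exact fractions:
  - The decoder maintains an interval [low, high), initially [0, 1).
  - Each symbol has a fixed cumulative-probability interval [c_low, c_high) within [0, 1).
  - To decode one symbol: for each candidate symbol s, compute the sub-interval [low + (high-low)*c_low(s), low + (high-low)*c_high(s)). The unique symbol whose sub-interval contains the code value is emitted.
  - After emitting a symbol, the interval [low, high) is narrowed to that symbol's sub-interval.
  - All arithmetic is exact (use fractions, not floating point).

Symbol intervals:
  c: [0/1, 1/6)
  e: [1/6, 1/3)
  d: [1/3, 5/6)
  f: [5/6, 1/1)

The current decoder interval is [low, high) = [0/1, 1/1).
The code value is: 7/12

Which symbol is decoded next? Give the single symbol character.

Interval width = high − low = 1/1 − 0/1 = 1/1
Scaled code = (code − low) / width = (7/12 − 0/1) / 1/1 = 7/12
  c: [0/1, 1/6) 
  e: [1/6, 1/3) 
  d: [1/3, 5/6) ← scaled code falls here ✓
  f: [5/6, 1/1) 

Answer: d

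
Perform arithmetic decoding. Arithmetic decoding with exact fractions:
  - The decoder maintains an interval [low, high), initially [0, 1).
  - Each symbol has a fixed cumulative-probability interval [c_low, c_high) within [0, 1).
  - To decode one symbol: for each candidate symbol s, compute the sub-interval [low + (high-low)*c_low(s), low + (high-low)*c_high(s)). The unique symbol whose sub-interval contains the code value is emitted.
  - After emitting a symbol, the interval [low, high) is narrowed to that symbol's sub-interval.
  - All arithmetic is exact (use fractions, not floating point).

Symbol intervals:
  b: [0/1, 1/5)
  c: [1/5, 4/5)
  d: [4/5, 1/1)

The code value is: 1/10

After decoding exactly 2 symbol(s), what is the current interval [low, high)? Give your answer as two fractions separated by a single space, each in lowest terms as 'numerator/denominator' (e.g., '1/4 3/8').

Answer: 1/25 4/25

Derivation:
Step 1: interval [0/1, 1/1), width = 1/1 - 0/1 = 1/1
  'b': [0/1 + 1/1*0/1, 0/1 + 1/1*1/5) = [0/1, 1/5) <- contains code 1/10
  'c': [0/1 + 1/1*1/5, 0/1 + 1/1*4/5) = [1/5, 4/5)
  'd': [0/1 + 1/1*4/5, 0/1 + 1/1*1/1) = [4/5, 1/1)
  emit 'b', narrow to [0/1, 1/5)
Step 2: interval [0/1, 1/5), width = 1/5 - 0/1 = 1/5
  'b': [0/1 + 1/5*0/1, 0/1 + 1/5*1/5) = [0/1, 1/25)
  'c': [0/1 + 1/5*1/5, 0/1 + 1/5*4/5) = [1/25, 4/25) <- contains code 1/10
  'd': [0/1 + 1/5*4/5, 0/1 + 1/5*1/1) = [4/25, 1/5)
  emit 'c', narrow to [1/25, 4/25)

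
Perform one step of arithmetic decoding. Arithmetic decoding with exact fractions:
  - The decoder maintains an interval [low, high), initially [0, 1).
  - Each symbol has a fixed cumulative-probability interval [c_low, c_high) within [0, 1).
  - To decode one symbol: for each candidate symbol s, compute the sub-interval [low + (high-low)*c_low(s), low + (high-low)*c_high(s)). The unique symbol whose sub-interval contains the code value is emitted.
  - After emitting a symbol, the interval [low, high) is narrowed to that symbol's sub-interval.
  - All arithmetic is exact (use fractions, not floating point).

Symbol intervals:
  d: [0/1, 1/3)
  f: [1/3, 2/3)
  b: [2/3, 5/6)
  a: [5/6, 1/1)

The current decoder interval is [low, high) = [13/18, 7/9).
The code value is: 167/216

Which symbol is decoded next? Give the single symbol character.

Answer: a

Derivation:
Interval width = high − low = 7/9 − 13/18 = 1/18
Scaled code = (code − low) / width = (167/216 − 13/18) / 1/18 = 11/12
  d: [0/1, 1/3) 
  f: [1/3, 2/3) 
  b: [2/3, 5/6) 
  a: [5/6, 1/1) ← scaled code falls here ✓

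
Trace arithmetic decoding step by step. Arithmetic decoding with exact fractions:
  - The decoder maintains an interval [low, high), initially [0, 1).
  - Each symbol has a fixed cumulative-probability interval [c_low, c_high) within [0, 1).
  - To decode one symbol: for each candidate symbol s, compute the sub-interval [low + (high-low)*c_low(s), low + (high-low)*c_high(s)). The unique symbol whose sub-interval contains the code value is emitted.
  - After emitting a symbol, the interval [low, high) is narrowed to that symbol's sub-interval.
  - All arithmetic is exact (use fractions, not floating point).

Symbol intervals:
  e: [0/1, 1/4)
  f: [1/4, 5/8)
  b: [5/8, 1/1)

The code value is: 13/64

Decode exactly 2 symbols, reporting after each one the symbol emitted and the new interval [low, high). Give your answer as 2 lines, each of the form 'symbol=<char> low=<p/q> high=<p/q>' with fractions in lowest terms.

Answer: symbol=e low=0/1 high=1/4
symbol=b low=5/32 high=1/4

Derivation:
Step 1: interval [0/1, 1/1), width = 1/1 - 0/1 = 1/1
  'e': [0/1 + 1/1*0/1, 0/1 + 1/1*1/4) = [0/1, 1/4) <- contains code 13/64
  'f': [0/1 + 1/1*1/4, 0/1 + 1/1*5/8) = [1/4, 5/8)
  'b': [0/1 + 1/1*5/8, 0/1 + 1/1*1/1) = [5/8, 1/1)
  emit 'e', narrow to [0/1, 1/4)
Step 2: interval [0/1, 1/4), width = 1/4 - 0/1 = 1/4
  'e': [0/1 + 1/4*0/1, 0/1 + 1/4*1/4) = [0/1, 1/16)
  'f': [0/1 + 1/4*1/4, 0/1 + 1/4*5/8) = [1/16, 5/32)
  'b': [0/1 + 1/4*5/8, 0/1 + 1/4*1/1) = [5/32, 1/4) <- contains code 13/64
  emit 'b', narrow to [5/32, 1/4)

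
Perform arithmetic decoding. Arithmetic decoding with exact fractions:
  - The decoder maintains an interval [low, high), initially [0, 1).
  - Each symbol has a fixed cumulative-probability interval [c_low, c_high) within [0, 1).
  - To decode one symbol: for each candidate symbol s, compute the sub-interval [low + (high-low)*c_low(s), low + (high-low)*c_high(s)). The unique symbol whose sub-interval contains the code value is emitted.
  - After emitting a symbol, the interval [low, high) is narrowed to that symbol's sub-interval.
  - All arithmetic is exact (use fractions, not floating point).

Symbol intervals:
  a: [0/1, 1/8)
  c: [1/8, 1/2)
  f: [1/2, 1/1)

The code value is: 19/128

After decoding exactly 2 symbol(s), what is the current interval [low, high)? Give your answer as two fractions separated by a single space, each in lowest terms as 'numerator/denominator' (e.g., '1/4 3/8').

Answer: 1/8 11/64

Derivation:
Step 1: interval [0/1, 1/1), width = 1/1 - 0/1 = 1/1
  'a': [0/1 + 1/1*0/1, 0/1 + 1/1*1/8) = [0/1, 1/8)
  'c': [0/1 + 1/1*1/8, 0/1 + 1/1*1/2) = [1/8, 1/2) <- contains code 19/128
  'f': [0/1 + 1/1*1/2, 0/1 + 1/1*1/1) = [1/2, 1/1)
  emit 'c', narrow to [1/8, 1/2)
Step 2: interval [1/8, 1/2), width = 1/2 - 1/8 = 3/8
  'a': [1/8 + 3/8*0/1, 1/8 + 3/8*1/8) = [1/8, 11/64) <- contains code 19/128
  'c': [1/8 + 3/8*1/8, 1/8 + 3/8*1/2) = [11/64, 5/16)
  'f': [1/8 + 3/8*1/2, 1/8 + 3/8*1/1) = [5/16, 1/2)
  emit 'a', narrow to [1/8, 11/64)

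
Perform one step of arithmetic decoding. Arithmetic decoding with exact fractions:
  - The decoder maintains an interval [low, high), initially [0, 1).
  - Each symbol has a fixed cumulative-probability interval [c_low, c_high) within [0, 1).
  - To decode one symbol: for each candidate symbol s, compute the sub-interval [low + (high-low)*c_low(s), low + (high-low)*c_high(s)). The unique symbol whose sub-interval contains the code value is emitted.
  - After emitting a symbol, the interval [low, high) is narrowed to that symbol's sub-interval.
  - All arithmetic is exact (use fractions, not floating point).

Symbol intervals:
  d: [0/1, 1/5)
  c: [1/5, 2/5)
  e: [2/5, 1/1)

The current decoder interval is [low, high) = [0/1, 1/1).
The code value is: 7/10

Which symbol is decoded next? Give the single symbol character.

Answer: e

Derivation:
Interval width = high − low = 1/1 − 0/1 = 1/1
Scaled code = (code − low) / width = (7/10 − 0/1) / 1/1 = 7/10
  d: [0/1, 1/5) 
  c: [1/5, 2/5) 
  e: [2/5, 1/1) ← scaled code falls here ✓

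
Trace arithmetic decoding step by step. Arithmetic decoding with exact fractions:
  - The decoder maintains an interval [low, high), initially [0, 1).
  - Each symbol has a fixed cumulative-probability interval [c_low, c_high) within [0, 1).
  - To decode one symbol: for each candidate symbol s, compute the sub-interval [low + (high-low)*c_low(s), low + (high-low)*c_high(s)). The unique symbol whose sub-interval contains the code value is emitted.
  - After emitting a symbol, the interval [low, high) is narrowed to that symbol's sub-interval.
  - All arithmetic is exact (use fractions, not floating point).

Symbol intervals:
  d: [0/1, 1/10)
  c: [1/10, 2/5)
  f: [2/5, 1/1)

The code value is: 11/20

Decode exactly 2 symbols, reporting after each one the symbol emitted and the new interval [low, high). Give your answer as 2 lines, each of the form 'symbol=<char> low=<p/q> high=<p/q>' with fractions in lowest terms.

Step 1: interval [0/1, 1/1), width = 1/1 - 0/1 = 1/1
  'd': [0/1 + 1/1*0/1, 0/1 + 1/1*1/10) = [0/1, 1/10)
  'c': [0/1 + 1/1*1/10, 0/1 + 1/1*2/5) = [1/10, 2/5)
  'f': [0/1 + 1/1*2/5, 0/1 + 1/1*1/1) = [2/5, 1/1) <- contains code 11/20
  emit 'f', narrow to [2/5, 1/1)
Step 2: interval [2/5, 1/1), width = 1/1 - 2/5 = 3/5
  'd': [2/5 + 3/5*0/1, 2/5 + 3/5*1/10) = [2/5, 23/50)
  'c': [2/5 + 3/5*1/10, 2/5 + 3/5*2/5) = [23/50, 16/25) <- contains code 11/20
  'f': [2/5 + 3/5*2/5, 2/5 + 3/5*1/1) = [16/25, 1/1)
  emit 'c', narrow to [23/50, 16/25)

Answer: symbol=f low=2/5 high=1/1
symbol=c low=23/50 high=16/25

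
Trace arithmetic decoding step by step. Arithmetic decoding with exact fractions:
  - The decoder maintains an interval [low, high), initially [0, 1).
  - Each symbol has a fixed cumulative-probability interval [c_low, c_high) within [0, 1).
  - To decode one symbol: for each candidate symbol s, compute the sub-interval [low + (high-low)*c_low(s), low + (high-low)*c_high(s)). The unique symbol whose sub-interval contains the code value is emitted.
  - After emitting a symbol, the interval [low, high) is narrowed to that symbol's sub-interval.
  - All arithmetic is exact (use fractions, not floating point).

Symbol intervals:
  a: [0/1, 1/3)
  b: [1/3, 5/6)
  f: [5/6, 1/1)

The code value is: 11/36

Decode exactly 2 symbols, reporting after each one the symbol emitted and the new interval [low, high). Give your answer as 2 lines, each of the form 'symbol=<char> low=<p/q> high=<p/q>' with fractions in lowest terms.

Answer: symbol=a low=0/1 high=1/3
symbol=f low=5/18 high=1/3

Derivation:
Step 1: interval [0/1, 1/1), width = 1/1 - 0/1 = 1/1
  'a': [0/1 + 1/1*0/1, 0/1 + 1/1*1/3) = [0/1, 1/3) <- contains code 11/36
  'b': [0/1 + 1/1*1/3, 0/1 + 1/1*5/6) = [1/3, 5/6)
  'f': [0/1 + 1/1*5/6, 0/1 + 1/1*1/1) = [5/6, 1/1)
  emit 'a', narrow to [0/1, 1/3)
Step 2: interval [0/1, 1/3), width = 1/3 - 0/1 = 1/3
  'a': [0/1 + 1/3*0/1, 0/1 + 1/3*1/3) = [0/1, 1/9)
  'b': [0/1 + 1/3*1/3, 0/1 + 1/3*5/6) = [1/9, 5/18)
  'f': [0/1 + 1/3*5/6, 0/1 + 1/3*1/1) = [5/18, 1/3) <- contains code 11/36
  emit 'f', narrow to [5/18, 1/3)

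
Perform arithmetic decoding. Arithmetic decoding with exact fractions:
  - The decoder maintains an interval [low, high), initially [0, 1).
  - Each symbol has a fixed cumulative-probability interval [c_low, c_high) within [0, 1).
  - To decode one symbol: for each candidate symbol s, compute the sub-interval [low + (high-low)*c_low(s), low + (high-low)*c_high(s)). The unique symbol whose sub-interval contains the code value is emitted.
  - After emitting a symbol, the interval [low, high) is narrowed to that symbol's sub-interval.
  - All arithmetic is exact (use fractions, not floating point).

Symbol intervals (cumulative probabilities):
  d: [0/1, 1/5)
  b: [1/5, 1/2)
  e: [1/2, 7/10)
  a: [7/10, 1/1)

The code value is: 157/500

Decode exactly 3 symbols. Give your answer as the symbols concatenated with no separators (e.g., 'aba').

Answer: bbe

Derivation:
Step 1: interval [0/1, 1/1), width = 1/1 - 0/1 = 1/1
  'd': [0/1 + 1/1*0/1, 0/1 + 1/1*1/5) = [0/1, 1/5)
  'b': [0/1 + 1/1*1/5, 0/1 + 1/1*1/2) = [1/5, 1/2) <- contains code 157/500
  'e': [0/1 + 1/1*1/2, 0/1 + 1/1*7/10) = [1/2, 7/10)
  'a': [0/1 + 1/1*7/10, 0/1 + 1/1*1/1) = [7/10, 1/1)
  emit 'b', narrow to [1/5, 1/2)
Step 2: interval [1/5, 1/2), width = 1/2 - 1/5 = 3/10
  'd': [1/5 + 3/10*0/1, 1/5 + 3/10*1/5) = [1/5, 13/50)
  'b': [1/5 + 3/10*1/5, 1/5 + 3/10*1/2) = [13/50, 7/20) <- contains code 157/500
  'e': [1/5 + 3/10*1/2, 1/5 + 3/10*7/10) = [7/20, 41/100)
  'a': [1/5 + 3/10*7/10, 1/5 + 3/10*1/1) = [41/100, 1/2)
  emit 'b', narrow to [13/50, 7/20)
Step 3: interval [13/50, 7/20), width = 7/20 - 13/50 = 9/100
  'd': [13/50 + 9/100*0/1, 13/50 + 9/100*1/5) = [13/50, 139/500)
  'b': [13/50 + 9/100*1/5, 13/50 + 9/100*1/2) = [139/500, 61/200)
  'e': [13/50 + 9/100*1/2, 13/50 + 9/100*7/10) = [61/200, 323/1000) <- contains code 157/500
  'a': [13/50 + 9/100*7/10, 13/50 + 9/100*1/1) = [323/1000, 7/20)
  emit 'e', narrow to [61/200, 323/1000)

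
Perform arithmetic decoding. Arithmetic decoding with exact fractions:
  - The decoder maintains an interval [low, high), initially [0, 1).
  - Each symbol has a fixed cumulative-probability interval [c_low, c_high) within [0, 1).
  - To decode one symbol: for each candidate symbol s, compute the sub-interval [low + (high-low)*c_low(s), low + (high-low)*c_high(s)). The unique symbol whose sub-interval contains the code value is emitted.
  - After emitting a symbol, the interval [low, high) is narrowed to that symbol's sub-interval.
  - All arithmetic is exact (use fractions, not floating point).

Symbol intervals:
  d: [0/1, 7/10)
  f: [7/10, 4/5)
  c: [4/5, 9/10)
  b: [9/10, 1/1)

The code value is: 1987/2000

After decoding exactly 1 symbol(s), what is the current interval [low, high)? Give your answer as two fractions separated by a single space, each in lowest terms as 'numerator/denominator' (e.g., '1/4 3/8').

Answer: 9/10 1/1

Derivation:
Step 1: interval [0/1, 1/1), width = 1/1 - 0/1 = 1/1
  'd': [0/1 + 1/1*0/1, 0/1 + 1/1*7/10) = [0/1, 7/10)
  'f': [0/1 + 1/1*7/10, 0/1 + 1/1*4/5) = [7/10, 4/5)
  'c': [0/1 + 1/1*4/5, 0/1 + 1/1*9/10) = [4/5, 9/10)
  'b': [0/1 + 1/1*9/10, 0/1 + 1/1*1/1) = [9/10, 1/1) <- contains code 1987/2000
  emit 'b', narrow to [9/10, 1/1)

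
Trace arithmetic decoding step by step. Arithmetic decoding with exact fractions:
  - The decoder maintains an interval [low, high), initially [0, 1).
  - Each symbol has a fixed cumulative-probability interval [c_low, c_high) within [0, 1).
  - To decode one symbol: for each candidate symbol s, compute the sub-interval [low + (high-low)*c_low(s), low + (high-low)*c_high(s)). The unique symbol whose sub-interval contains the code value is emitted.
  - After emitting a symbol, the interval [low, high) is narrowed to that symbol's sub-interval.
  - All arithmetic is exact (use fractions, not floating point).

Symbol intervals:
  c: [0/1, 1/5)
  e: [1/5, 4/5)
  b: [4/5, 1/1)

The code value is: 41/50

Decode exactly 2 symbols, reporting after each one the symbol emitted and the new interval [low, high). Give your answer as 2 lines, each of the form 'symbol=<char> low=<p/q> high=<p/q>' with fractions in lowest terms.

Answer: symbol=b low=4/5 high=1/1
symbol=c low=4/5 high=21/25

Derivation:
Step 1: interval [0/1, 1/1), width = 1/1 - 0/1 = 1/1
  'c': [0/1 + 1/1*0/1, 0/1 + 1/1*1/5) = [0/1, 1/5)
  'e': [0/1 + 1/1*1/5, 0/1 + 1/1*4/5) = [1/5, 4/5)
  'b': [0/1 + 1/1*4/5, 0/1 + 1/1*1/1) = [4/5, 1/1) <- contains code 41/50
  emit 'b', narrow to [4/5, 1/1)
Step 2: interval [4/5, 1/1), width = 1/1 - 4/5 = 1/5
  'c': [4/5 + 1/5*0/1, 4/5 + 1/5*1/5) = [4/5, 21/25) <- contains code 41/50
  'e': [4/5 + 1/5*1/5, 4/5 + 1/5*4/5) = [21/25, 24/25)
  'b': [4/5 + 1/5*4/5, 4/5 + 1/5*1/1) = [24/25, 1/1)
  emit 'c', narrow to [4/5, 21/25)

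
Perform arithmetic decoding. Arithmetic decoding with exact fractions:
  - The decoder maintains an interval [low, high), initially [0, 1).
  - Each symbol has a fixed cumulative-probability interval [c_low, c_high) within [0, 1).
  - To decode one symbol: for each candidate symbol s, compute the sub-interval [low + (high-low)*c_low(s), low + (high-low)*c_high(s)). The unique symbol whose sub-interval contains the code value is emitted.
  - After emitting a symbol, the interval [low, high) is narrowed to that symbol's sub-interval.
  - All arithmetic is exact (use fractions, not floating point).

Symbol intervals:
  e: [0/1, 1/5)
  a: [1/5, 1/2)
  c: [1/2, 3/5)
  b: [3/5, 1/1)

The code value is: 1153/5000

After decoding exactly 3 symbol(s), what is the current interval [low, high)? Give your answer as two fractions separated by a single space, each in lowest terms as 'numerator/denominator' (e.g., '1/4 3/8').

Step 1: interval [0/1, 1/1), width = 1/1 - 0/1 = 1/1
  'e': [0/1 + 1/1*0/1, 0/1 + 1/1*1/5) = [0/1, 1/5)
  'a': [0/1 + 1/1*1/5, 0/1 + 1/1*1/2) = [1/5, 1/2) <- contains code 1153/5000
  'c': [0/1 + 1/1*1/2, 0/1 + 1/1*3/5) = [1/2, 3/5)
  'b': [0/1 + 1/1*3/5, 0/1 + 1/1*1/1) = [3/5, 1/1)
  emit 'a', narrow to [1/5, 1/2)
Step 2: interval [1/5, 1/2), width = 1/2 - 1/5 = 3/10
  'e': [1/5 + 3/10*0/1, 1/5 + 3/10*1/5) = [1/5, 13/50) <- contains code 1153/5000
  'a': [1/5 + 3/10*1/5, 1/5 + 3/10*1/2) = [13/50, 7/20)
  'c': [1/5 + 3/10*1/2, 1/5 + 3/10*3/5) = [7/20, 19/50)
  'b': [1/5 + 3/10*3/5, 1/5 + 3/10*1/1) = [19/50, 1/2)
  emit 'e', narrow to [1/5, 13/50)
Step 3: interval [1/5, 13/50), width = 13/50 - 1/5 = 3/50
  'e': [1/5 + 3/50*0/1, 1/5 + 3/50*1/5) = [1/5, 53/250)
  'a': [1/5 + 3/50*1/5, 1/5 + 3/50*1/2) = [53/250, 23/100)
  'c': [1/5 + 3/50*1/2, 1/5 + 3/50*3/5) = [23/100, 59/250) <- contains code 1153/5000
  'b': [1/5 + 3/50*3/5, 1/5 + 3/50*1/1) = [59/250, 13/50)
  emit 'c', narrow to [23/100, 59/250)

Answer: 23/100 59/250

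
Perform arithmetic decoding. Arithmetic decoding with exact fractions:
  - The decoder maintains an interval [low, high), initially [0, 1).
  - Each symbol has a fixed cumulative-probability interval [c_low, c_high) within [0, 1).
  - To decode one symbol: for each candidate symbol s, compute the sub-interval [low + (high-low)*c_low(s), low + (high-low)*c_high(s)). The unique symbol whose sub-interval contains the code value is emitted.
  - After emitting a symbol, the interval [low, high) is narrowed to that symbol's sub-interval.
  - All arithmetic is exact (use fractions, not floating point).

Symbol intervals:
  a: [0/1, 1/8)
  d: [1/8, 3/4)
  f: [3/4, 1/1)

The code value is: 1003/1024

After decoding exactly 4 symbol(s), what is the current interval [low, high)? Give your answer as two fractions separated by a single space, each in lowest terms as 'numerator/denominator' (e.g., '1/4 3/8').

Answer: 499/512 63/64

Derivation:
Step 1: interval [0/1, 1/1), width = 1/1 - 0/1 = 1/1
  'a': [0/1 + 1/1*0/1, 0/1 + 1/1*1/8) = [0/1, 1/8)
  'd': [0/1 + 1/1*1/8, 0/1 + 1/1*3/4) = [1/8, 3/4)
  'f': [0/1 + 1/1*3/4, 0/1 + 1/1*1/1) = [3/4, 1/1) <- contains code 1003/1024
  emit 'f', narrow to [3/4, 1/1)
Step 2: interval [3/4, 1/1), width = 1/1 - 3/4 = 1/4
  'a': [3/4 + 1/4*0/1, 3/4 + 1/4*1/8) = [3/4, 25/32)
  'd': [3/4 + 1/4*1/8, 3/4 + 1/4*3/4) = [25/32, 15/16)
  'f': [3/4 + 1/4*3/4, 3/4 + 1/4*1/1) = [15/16, 1/1) <- contains code 1003/1024
  emit 'f', narrow to [15/16, 1/1)
Step 3: interval [15/16, 1/1), width = 1/1 - 15/16 = 1/16
  'a': [15/16 + 1/16*0/1, 15/16 + 1/16*1/8) = [15/16, 121/128)
  'd': [15/16 + 1/16*1/8, 15/16 + 1/16*3/4) = [121/128, 63/64) <- contains code 1003/1024
  'f': [15/16 + 1/16*3/4, 15/16 + 1/16*1/1) = [63/64, 1/1)
  emit 'd', narrow to [121/128, 63/64)
Step 4: interval [121/128, 63/64), width = 63/64 - 121/128 = 5/128
  'a': [121/128 + 5/128*0/1, 121/128 + 5/128*1/8) = [121/128, 973/1024)
  'd': [121/128 + 5/128*1/8, 121/128 + 5/128*3/4) = [973/1024, 499/512)
  'f': [121/128 + 5/128*3/4, 121/128 + 5/128*1/1) = [499/512, 63/64) <- contains code 1003/1024
  emit 'f', narrow to [499/512, 63/64)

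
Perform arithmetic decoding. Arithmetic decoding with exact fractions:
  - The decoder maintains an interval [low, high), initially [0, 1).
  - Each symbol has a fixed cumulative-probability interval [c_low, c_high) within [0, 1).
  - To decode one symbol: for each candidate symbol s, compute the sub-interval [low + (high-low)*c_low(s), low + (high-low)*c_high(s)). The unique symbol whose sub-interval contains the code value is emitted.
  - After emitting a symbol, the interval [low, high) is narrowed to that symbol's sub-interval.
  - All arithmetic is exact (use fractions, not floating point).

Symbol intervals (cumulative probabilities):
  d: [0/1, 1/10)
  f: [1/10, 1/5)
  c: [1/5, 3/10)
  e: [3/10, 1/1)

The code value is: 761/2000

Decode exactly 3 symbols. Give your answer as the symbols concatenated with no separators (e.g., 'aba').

Step 1: interval [0/1, 1/1), width = 1/1 - 0/1 = 1/1
  'd': [0/1 + 1/1*0/1, 0/1 + 1/1*1/10) = [0/1, 1/10)
  'f': [0/1 + 1/1*1/10, 0/1 + 1/1*1/5) = [1/10, 1/5)
  'c': [0/1 + 1/1*1/5, 0/1 + 1/1*3/10) = [1/5, 3/10)
  'e': [0/1 + 1/1*3/10, 0/1 + 1/1*1/1) = [3/10, 1/1) <- contains code 761/2000
  emit 'e', narrow to [3/10, 1/1)
Step 2: interval [3/10, 1/1), width = 1/1 - 3/10 = 7/10
  'd': [3/10 + 7/10*0/1, 3/10 + 7/10*1/10) = [3/10, 37/100)
  'f': [3/10 + 7/10*1/10, 3/10 + 7/10*1/5) = [37/100, 11/25) <- contains code 761/2000
  'c': [3/10 + 7/10*1/5, 3/10 + 7/10*3/10) = [11/25, 51/100)
  'e': [3/10 + 7/10*3/10, 3/10 + 7/10*1/1) = [51/100, 1/1)
  emit 'f', narrow to [37/100, 11/25)
Step 3: interval [37/100, 11/25), width = 11/25 - 37/100 = 7/100
  'd': [37/100 + 7/100*0/1, 37/100 + 7/100*1/10) = [37/100, 377/1000)
  'f': [37/100 + 7/100*1/10, 37/100 + 7/100*1/5) = [377/1000, 48/125) <- contains code 761/2000
  'c': [37/100 + 7/100*1/5, 37/100 + 7/100*3/10) = [48/125, 391/1000)
  'e': [37/100 + 7/100*3/10, 37/100 + 7/100*1/1) = [391/1000, 11/25)
  emit 'f', narrow to [377/1000, 48/125)

Answer: eff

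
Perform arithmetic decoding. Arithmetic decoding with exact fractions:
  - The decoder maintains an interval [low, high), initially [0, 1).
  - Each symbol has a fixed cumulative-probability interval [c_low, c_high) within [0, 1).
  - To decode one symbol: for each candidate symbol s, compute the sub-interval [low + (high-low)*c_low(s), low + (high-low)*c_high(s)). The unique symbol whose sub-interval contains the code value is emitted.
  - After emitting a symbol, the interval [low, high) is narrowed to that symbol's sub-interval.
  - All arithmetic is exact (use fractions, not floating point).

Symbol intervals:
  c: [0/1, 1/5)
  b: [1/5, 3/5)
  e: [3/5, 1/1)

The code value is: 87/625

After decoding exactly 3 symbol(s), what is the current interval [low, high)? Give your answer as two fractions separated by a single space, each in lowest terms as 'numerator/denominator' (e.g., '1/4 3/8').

Answer: 17/125 21/125

Derivation:
Step 1: interval [0/1, 1/1), width = 1/1 - 0/1 = 1/1
  'c': [0/1 + 1/1*0/1, 0/1 + 1/1*1/5) = [0/1, 1/5) <- contains code 87/625
  'b': [0/1 + 1/1*1/5, 0/1 + 1/1*3/5) = [1/5, 3/5)
  'e': [0/1 + 1/1*3/5, 0/1 + 1/1*1/1) = [3/5, 1/1)
  emit 'c', narrow to [0/1, 1/5)
Step 2: interval [0/1, 1/5), width = 1/5 - 0/1 = 1/5
  'c': [0/1 + 1/5*0/1, 0/1 + 1/5*1/5) = [0/1, 1/25)
  'b': [0/1 + 1/5*1/5, 0/1 + 1/5*3/5) = [1/25, 3/25)
  'e': [0/1 + 1/5*3/5, 0/1 + 1/5*1/1) = [3/25, 1/5) <- contains code 87/625
  emit 'e', narrow to [3/25, 1/5)
Step 3: interval [3/25, 1/5), width = 1/5 - 3/25 = 2/25
  'c': [3/25 + 2/25*0/1, 3/25 + 2/25*1/5) = [3/25, 17/125)
  'b': [3/25 + 2/25*1/5, 3/25 + 2/25*3/5) = [17/125, 21/125) <- contains code 87/625
  'e': [3/25 + 2/25*3/5, 3/25 + 2/25*1/1) = [21/125, 1/5)
  emit 'b', narrow to [17/125, 21/125)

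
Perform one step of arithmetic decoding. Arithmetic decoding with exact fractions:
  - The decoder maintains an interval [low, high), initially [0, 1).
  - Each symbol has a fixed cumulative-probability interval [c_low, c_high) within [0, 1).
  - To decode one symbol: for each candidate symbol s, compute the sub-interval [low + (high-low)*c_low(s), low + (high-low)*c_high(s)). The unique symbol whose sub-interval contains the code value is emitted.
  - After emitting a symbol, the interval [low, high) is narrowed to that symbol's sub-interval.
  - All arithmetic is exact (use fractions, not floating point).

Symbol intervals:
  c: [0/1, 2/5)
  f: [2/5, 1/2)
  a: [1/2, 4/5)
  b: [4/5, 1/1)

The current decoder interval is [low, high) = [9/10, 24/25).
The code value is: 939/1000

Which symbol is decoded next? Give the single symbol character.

Answer: a

Derivation:
Interval width = high − low = 24/25 − 9/10 = 3/50
Scaled code = (code − low) / width = (939/1000 − 9/10) / 3/50 = 13/20
  c: [0/1, 2/5) 
  f: [2/5, 1/2) 
  a: [1/2, 4/5) ← scaled code falls here ✓
  b: [4/5, 1/1) 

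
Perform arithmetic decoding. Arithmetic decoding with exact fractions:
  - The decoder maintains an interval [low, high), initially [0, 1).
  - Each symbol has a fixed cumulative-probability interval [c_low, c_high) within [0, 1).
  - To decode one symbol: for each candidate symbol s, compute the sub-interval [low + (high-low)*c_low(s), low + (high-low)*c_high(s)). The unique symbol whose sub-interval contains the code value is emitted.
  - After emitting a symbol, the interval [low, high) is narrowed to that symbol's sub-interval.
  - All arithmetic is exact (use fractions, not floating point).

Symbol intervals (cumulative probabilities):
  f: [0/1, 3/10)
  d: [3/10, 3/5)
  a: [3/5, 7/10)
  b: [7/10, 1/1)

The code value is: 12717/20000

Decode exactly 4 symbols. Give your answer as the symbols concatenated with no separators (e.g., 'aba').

Step 1: interval [0/1, 1/1), width = 1/1 - 0/1 = 1/1
  'f': [0/1 + 1/1*0/1, 0/1 + 1/1*3/10) = [0/1, 3/10)
  'd': [0/1 + 1/1*3/10, 0/1 + 1/1*3/5) = [3/10, 3/5)
  'a': [0/1 + 1/1*3/5, 0/1 + 1/1*7/10) = [3/5, 7/10) <- contains code 12717/20000
  'b': [0/1 + 1/1*7/10, 0/1 + 1/1*1/1) = [7/10, 1/1)
  emit 'a', narrow to [3/5, 7/10)
Step 2: interval [3/5, 7/10), width = 7/10 - 3/5 = 1/10
  'f': [3/5 + 1/10*0/1, 3/5 + 1/10*3/10) = [3/5, 63/100)
  'd': [3/5 + 1/10*3/10, 3/5 + 1/10*3/5) = [63/100, 33/50) <- contains code 12717/20000
  'a': [3/5 + 1/10*3/5, 3/5 + 1/10*7/10) = [33/50, 67/100)
  'b': [3/5 + 1/10*7/10, 3/5 + 1/10*1/1) = [67/100, 7/10)
  emit 'd', narrow to [63/100, 33/50)
Step 3: interval [63/100, 33/50), width = 33/50 - 63/100 = 3/100
  'f': [63/100 + 3/100*0/1, 63/100 + 3/100*3/10) = [63/100, 639/1000) <- contains code 12717/20000
  'd': [63/100 + 3/100*3/10, 63/100 + 3/100*3/5) = [639/1000, 81/125)
  'a': [63/100 + 3/100*3/5, 63/100 + 3/100*7/10) = [81/125, 651/1000)
  'b': [63/100 + 3/100*7/10, 63/100 + 3/100*1/1) = [651/1000, 33/50)
  emit 'f', narrow to [63/100, 639/1000)
Step 4: interval [63/100, 639/1000), width = 639/1000 - 63/100 = 9/1000
  'f': [63/100 + 9/1000*0/1, 63/100 + 9/1000*3/10) = [63/100, 6327/10000)
  'd': [63/100 + 9/1000*3/10, 63/100 + 9/1000*3/5) = [6327/10000, 3177/5000)
  'a': [63/100 + 9/1000*3/5, 63/100 + 9/1000*7/10) = [3177/5000, 6363/10000) <- contains code 12717/20000
  'b': [63/100 + 9/1000*7/10, 63/100 + 9/1000*1/1) = [6363/10000, 639/1000)
  emit 'a', narrow to [3177/5000, 6363/10000)

Answer: adfa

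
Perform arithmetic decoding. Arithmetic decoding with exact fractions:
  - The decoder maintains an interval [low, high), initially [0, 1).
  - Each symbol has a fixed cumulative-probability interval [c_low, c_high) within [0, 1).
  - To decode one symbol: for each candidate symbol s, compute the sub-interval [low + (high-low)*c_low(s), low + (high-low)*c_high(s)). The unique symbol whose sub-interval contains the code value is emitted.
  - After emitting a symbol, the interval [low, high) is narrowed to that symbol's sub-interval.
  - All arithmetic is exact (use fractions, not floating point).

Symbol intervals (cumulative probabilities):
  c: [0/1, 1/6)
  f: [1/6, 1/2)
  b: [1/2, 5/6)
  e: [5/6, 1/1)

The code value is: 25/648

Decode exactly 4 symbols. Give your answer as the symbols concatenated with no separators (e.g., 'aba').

Step 1: interval [0/1, 1/1), width = 1/1 - 0/1 = 1/1
  'c': [0/1 + 1/1*0/1, 0/1 + 1/1*1/6) = [0/1, 1/6) <- contains code 25/648
  'f': [0/1 + 1/1*1/6, 0/1 + 1/1*1/2) = [1/6, 1/2)
  'b': [0/1 + 1/1*1/2, 0/1 + 1/1*5/6) = [1/2, 5/6)
  'e': [0/1 + 1/1*5/6, 0/1 + 1/1*1/1) = [5/6, 1/1)
  emit 'c', narrow to [0/1, 1/6)
Step 2: interval [0/1, 1/6), width = 1/6 - 0/1 = 1/6
  'c': [0/1 + 1/6*0/1, 0/1 + 1/6*1/6) = [0/1, 1/36)
  'f': [0/1 + 1/6*1/6, 0/1 + 1/6*1/2) = [1/36, 1/12) <- contains code 25/648
  'b': [0/1 + 1/6*1/2, 0/1 + 1/6*5/6) = [1/12, 5/36)
  'e': [0/1 + 1/6*5/6, 0/1 + 1/6*1/1) = [5/36, 1/6)
  emit 'f', narrow to [1/36, 1/12)
Step 3: interval [1/36, 1/12), width = 1/12 - 1/36 = 1/18
  'c': [1/36 + 1/18*0/1, 1/36 + 1/18*1/6) = [1/36, 1/27)
  'f': [1/36 + 1/18*1/6, 1/36 + 1/18*1/2) = [1/27, 1/18) <- contains code 25/648
  'b': [1/36 + 1/18*1/2, 1/36 + 1/18*5/6) = [1/18, 2/27)
  'e': [1/36 + 1/18*5/6, 1/36 + 1/18*1/1) = [2/27, 1/12)
  emit 'f', narrow to [1/27, 1/18)
Step 4: interval [1/27, 1/18), width = 1/18 - 1/27 = 1/54
  'c': [1/27 + 1/54*0/1, 1/27 + 1/54*1/6) = [1/27, 13/324) <- contains code 25/648
  'f': [1/27 + 1/54*1/6, 1/27 + 1/54*1/2) = [13/324, 5/108)
  'b': [1/27 + 1/54*1/2, 1/27 + 1/54*5/6) = [5/108, 17/324)
  'e': [1/27 + 1/54*5/6, 1/27 + 1/54*1/1) = [17/324, 1/18)
  emit 'c', narrow to [1/27, 13/324)

Answer: cffc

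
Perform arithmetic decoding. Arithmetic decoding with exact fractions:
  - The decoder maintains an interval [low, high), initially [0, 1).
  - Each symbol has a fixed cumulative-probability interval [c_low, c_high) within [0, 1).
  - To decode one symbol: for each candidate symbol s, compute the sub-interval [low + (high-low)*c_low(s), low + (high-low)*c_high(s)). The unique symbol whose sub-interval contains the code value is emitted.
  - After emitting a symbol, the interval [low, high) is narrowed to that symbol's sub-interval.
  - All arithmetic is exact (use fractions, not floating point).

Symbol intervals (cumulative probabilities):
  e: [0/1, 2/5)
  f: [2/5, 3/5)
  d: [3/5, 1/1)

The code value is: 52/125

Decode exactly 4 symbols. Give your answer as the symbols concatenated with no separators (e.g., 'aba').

Answer: feef

Derivation:
Step 1: interval [0/1, 1/1), width = 1/1 - 0/1 = 1/1
  'e': [0/1 + 1/1*0/1, 0/1 + 1/1*2/5) = [0/1, 2/5)
  'f': [0/1 + 1/1*2/5, 0/1 + 1/1*3/5) = [2/5, 3/5) <- contains code 52/125
  'd': [0/1 + 1/1*3/5, 0/1 + 1/1*1/1) = [3/5, 1/1)
  emit 'f', narrow to [2/5, 3/5)
Step 2: interval [2/5, 3/5), width = 3/5 - 2/5 = 1/5
  'e': [2/5 + 1/5*0/1, 2/5 + 1/5*2/5) = [2/5, 12/25) <- contains code 52/125
  'f': [2/5 + 1/5*2/5, 2/5 + 1/5*3/5) = [12/25, 13/25)
  'd': [2/5 + 1/5*3/5, 2/5 + 1/5*1/1) = [13/25, 3/5)
  emit 'e', narrow to [2/5, 12/25)
Step 3: interval [2/5, 12/25), width = 12/25 - 2/5 = 2/25
  'e': [2/5 + 2/25*0/1, 2/5 + 2/25*2/5) = [2/5, 54/125) <- contains code 52/125
  'f': [2/5 + 2/25*2/5, 2/5 + 2/25*3/5) = [54/125, 56/125)
  'd': [2/5 + 2/25*3/5, 2/5 + 2/25*1/1) = [56/125, 12/25)
  emit 'e', narrow to [2/5, 54/125)
Step 4: interval [2/5, 54/125), width = 54/125 - 2/5 = 4/125
  'e': [2/5 + 4/125*0/1, 2/5 + 4/125*2/5) = [2/5, 258/625)
  'f': [2/5 + 4/125*2/5, 2/5 + 4/125*3/5) = [258/625, 262/625) <- contains code 52/125
  'd': [2/5 + 4/125*3/5, 2/5 + 4/125*1/1) = [262/625, 54/125)
  emit 'f', narrow to [258/625, 262/625)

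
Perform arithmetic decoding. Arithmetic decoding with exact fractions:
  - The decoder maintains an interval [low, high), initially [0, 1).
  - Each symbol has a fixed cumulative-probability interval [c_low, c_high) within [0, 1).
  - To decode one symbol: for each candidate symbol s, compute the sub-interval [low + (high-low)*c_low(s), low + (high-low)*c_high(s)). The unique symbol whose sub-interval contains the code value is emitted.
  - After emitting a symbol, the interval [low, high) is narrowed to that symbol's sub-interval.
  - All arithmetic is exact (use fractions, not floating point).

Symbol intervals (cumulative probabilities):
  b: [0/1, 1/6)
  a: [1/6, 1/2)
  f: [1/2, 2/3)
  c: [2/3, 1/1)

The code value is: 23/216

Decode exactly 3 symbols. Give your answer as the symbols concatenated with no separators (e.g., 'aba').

Step 1: interval [0/1, 1/1), width = 1/1 - 0/1 = 1/1
  'b': [0/1 + 1/1*0/1, 0/1 + 1/1*1/6) = [0/1, 1/6) <- contains code 23/216
  'a': [0/1 + 1/1*1/6, 0/1 + 1/1*1/2) = [1/6, 1/2)
  'f': [0/1 + 1/1*1/2, 0/1 + 1/1*2/3) = [1/2, 2/3)
  'c': [0/1 + 1/1*2/3, 0/1 + 1/1*1/1) = [2/3, 1/1)
  emit 'b', narrow to [0/1, 1/6)
Step 2: interval [0/1, 1/6), width = 1/6 - 0/1 = 1/6
  'b': [0/1 + 1/6*0/1, 0/1 + 1/6*1/6) = [0/1, 1/36)
  'a': [0/1 + 1/6*1/6, 0/1 + 1/6*1/2) = [1/36, 1/12)
  'f': [0/1 + 1/6*1/2, 0/1 + 1/6*2/3) = [1/12, 1/9) <- contains code 23/216
  'c': [0/1 + 1/6*2/3, 0/1 + 1/6*1/1) = [1/9, 1/6)
  emit 'f', narrow to [1/12, 1/9)
Step 3: interval [1/12, 1/9), width = 1/9 - 1/12 = 1/36
  'b': [1/12 + 1/36*0/1, 1/12 + 1/36*1/6) = [1/12, 19/216)
  'a': [1/12 + 1/36*1/6, 1/12 + 1/36*1/2) = [19/216, 7/72)
  'f': [1/12 + 1/36*1/2, 1/12 + 1/36*2/3) = [7/72, 11/108)
  'c': [1/12 + 1/36*2/3, 1/12 + 1/36*1/1) = [11/108, 1/9) <- contains code 23/216
  emit 'c', narrow to [11/108, 1/9)

Answer: bfc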